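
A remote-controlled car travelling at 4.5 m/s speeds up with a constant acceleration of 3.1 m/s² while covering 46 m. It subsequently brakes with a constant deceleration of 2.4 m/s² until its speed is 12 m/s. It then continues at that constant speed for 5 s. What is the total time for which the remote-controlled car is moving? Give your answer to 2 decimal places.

Phase 1 (accelerating): v₀ = 4.50 m/s, a = 3.1 m/s².
v² = v₀² + 2aΔx = 4.50² + 2·3.1·46 = 305 → v = 17.5 m/s
t = (v − v₀)/a = (17.5 − 4.50)/3.1 = 4.19 s

Phase 2 (decelerating): v₀ = 17.5 m/s, a = -2.4 m/s².
v = v₀ + at → t = (12 − 17.5) / -2.4 = 2.28 s
v² = v₀² + 2aΔx → Δx = (12² − 17.5²)/(2·-2.4) = 33.6 m

Phase 3 (constant speed): v₀ = 12.0 m/s, a = 0 m/s².
v = v₀ + at = 12.0 + (0)(5) = 12.0 m/s
Δx = v₀t + ½at² = 12.0·5 + 0.5·0·5² = 60.0 m
Total time = 4.19 + 2.28 + 5.00 = 11.5 s

11.47 s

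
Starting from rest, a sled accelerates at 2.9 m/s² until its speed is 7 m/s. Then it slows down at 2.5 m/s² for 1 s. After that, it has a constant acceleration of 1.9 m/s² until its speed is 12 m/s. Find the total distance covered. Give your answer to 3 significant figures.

Phase 1 (accelerating): v₀ = 0 m/s, a = 2.9 m/s².
v = v₀ + at → t = (7 − 0) / 2.9 = 2.41 s
v² = v₀² + 2aΔx → Δx = (7² − 0²)/(2·2.9) = 8.45 m

Phase 2 (decelerating): v₀ = 7.00 m/s, a = -2.5 m/s².
v = v₀ + at = 7.00 + (-2.5)(1) = 4.50 m/s
Δx = v₀t + ½at² = 7.00·1 + 0.5·-2.5·1² = 5.75 m

Phase 3 (accelerating): v₀ = 4.50 m/s, a = 1.9 m/s².
v = v₀ + at → t = (12 − 4.50) / 1.9 = 3.95 s
v² = v₀² + 2aΔx → Δx = (12² − 4.50²)/(2·1.9) = 32.6 m
Total distance = 8.45 + 5.75 + 32.6 = 46.8 m

46.8 m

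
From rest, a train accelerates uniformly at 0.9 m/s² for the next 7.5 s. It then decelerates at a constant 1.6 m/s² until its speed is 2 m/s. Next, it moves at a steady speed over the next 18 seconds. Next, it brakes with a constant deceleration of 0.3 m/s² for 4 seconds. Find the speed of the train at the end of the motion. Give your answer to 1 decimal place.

0.8 m/s

Phase 1 (accelerating): v₀ = 0 m/s, a = 0.9 m/s².
v = v₀ + at = 0 + (0.9)(7.5) = 6.75 m/s
Δx = v₀t + ½at² = 0·7.5 + 0.5·0.9·7.5² = 25.3 m

Phase 2 (decelerating): v₀ = 6.75 m/s, a = -1.6 m/s².
v = v₀ + at → t = (2 − 6.75) / -1.6 = 2.97 s
v² = v₀² + 2aΔx → Δx = (2² − 6.75²)/(2·-1.6) = 13.0 m

Phase 3 (constant speed): v₀ = 2.00 m/s, a = 0 m/s².
v = v₀ + at = 2.00 + (0)(18) = 2.00 m/s
Δx = v₀t + ½at² = 2.00·18 + 0.5·0·18² = 36.0 m

Phase 4 (decelerating): v₀ = 2.00 m/s, a = -0.3 m/s².
v = v₀ + at = 2.00 + (-0.3)(4) = 0.800 m/s
Δx = v₀t + ½at² = 2.00·4 + 0.5·-0.3·4² = 5.60 m
Final speed = 0.800 m/s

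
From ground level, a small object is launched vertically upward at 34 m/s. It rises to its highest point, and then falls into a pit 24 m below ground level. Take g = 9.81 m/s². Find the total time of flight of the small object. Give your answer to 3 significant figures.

Phase 1 (rising): v₀ = 34.0 m/s, a = -9.81 m/s².
v = v₀ + at → t = (0 − 34.0) / -9.81 = 3.47 s
v² = v₀² + 2aΔx → Δx = (0² − 34.0²)/(2·-9.81) = 58.9 m

Phase 2 (falling): v₀ = 0 m/s, a = -9.81 m/s².
Falls 82.9 m from rest: t = √(2·82.9/9.81) = 4.11 s; v = g·t = 40.3 m/s.
Total time = 3.47 + 4.11 = 7.58 s

7.58 s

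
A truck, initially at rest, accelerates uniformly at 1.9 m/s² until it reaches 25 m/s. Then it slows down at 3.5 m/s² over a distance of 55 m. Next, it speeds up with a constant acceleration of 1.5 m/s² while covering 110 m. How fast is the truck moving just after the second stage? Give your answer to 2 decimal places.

15.49 m/s

Phase 1 (accelerating): v₀ = 0 m/s, a = 1.9 m/s².
v = v₀ + at → t = (25 − 0) / 1.9 = 13.2 s
v² = v₀² + 2aΔx → Δx = (25² − 0²)/(2·1.9) = 164 m

Phase 2 (decelerating): v₀ = 25.0 m/s, a = -3.5 m/s².
v² = v₀² + 2aΔx = 25.0² + 2·-3.5·55 = 240 → v = 15.5 m/s
t = (v − v₀)/a = (15.5 − 25.0)/-3.5 = 2.72 s
Speed at end of phase 2 = 15.5 m/s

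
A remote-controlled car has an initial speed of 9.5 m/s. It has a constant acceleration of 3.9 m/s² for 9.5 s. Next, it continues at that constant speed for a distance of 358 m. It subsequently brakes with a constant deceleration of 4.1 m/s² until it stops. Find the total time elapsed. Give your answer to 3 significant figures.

Phase 1 (accelerating): v₀ = 9.50 m/s, a = 3.9 m/s².
v = v₀ + at = 9.50 + (3.9)(9.5) = 46.5 m/s
Δx = v₀t + ½at² = 9.50·9.5 + 0.5·3.9·9.5² = 266 m

Phase 2 (constant speed): v₀ = 46.5 m/s, a = 0 m/s².
Constant speed: t = d/v = 358/46.5 = 7.69 s

Phase 3 (decelerating): v₀ = 46.5 m/s, a = -4.1 m/s².
v = v₀ + at → t = (0 − 46.5) / -4.1 = 11.4 s
v² = v₀² + 2aΔx → Δx = (0² − 46.5²)/(2·-4.1) = 264 m
Total time = 9.50 + 7.69 + 11.4 = 28.5 s

28.5 s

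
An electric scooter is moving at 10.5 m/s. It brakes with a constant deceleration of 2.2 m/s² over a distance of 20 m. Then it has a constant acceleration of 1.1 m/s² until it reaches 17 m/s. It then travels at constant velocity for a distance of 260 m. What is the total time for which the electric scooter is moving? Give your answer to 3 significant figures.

29.1 s

Phase 1 (decelerating): v₀ = 10.5 m/s, a = -2.2 m/s².
v² = v₀² + 2aΔx = 10.5² + 2·-2.2·20 = 22.2 → v = 4.72 m/s
t = (v − v₀)/a = (4.72 − 10.5)/-2.2 = 2.63 s

Phase 2 (accelerating): v₀ = 4.72 m/s, a = 1.1 m/s².
v = v₀ + at → t = (17 − 4.72) / 1.1 = 11.2 s
v² = v₀² + 2aΔx → Δx = (17² − 4.72²)/(2·1.1) = 121 m

Phase 3 (constant speed): v₀ = 17.0 m/s, a = 0 m/s².
Constant speed: t = d/v = 260/17.0 = 15.3 s
Total time = 2.63 + 11.2 + 15.3 = 29.1 s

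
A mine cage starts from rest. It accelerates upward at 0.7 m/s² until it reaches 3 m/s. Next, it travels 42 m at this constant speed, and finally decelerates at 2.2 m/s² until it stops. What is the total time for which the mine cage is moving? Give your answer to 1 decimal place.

19.6 s

Phase 1 (accelerating): v₀ = 0 m/s, a = 0.7 m/s².
v = v₀ + at → t = (3 − 0) / 0.7 = 4.29 s
v² = v₀² + 2aΔx → Δx = (3² − 0²)/(2·0.7) = 6.43 m

Phase 2 (constant speed): v₀ = 3.00 m/s, a = 0 m/s².
Constant speed: t = d/v = 42/3.00 = 14.0 s

Phase 3 (decelerating): v₀ = 3.00 m/s, a = -2.2 m/s².
v = v₀ + at → t = (0 − 3.00) / -2.2 = 1.36 s
v² = v₀² + 2aΔx → Δx = (0² − 3.00²)/(2·-2.2) = 2.05 m
Total time = 4.29 + 14.0 + 1.36 = 19.6 s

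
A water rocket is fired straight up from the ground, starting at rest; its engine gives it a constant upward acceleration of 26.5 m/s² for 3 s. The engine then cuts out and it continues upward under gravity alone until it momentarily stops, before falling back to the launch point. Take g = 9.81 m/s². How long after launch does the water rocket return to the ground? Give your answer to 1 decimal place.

20.6 s

Phase 1 (powered ascent): v₀ = 0 m/s, a = 26.5 m/s².
v = v₀ + at = 0 + (26.5)(3) = 79.5 m/s
Δx = v₀t + ½at² = 0·3 + 0.5·26.5·3² = 119 m

Phase 2 (coasting upward): v₀ = 79.5 m/s, a = -9.81 m/s².
v = v₀ + at → t = (0 − 79.5) / -9.81 = 8.10 s
v² = v₀² + 2aΔx → Δx = (0² − 79.5²)/(2·-9.81) = 322 m

Phase 3 (free fall): v₀ = 0 m/s, a = -9.81 m/s².
Falls 441 m from rest: t = √(2·441/9.81) = 9.49 s; v = g·t = 93.1 m/s.
Total time = 3.00 + 8.10 + 9.49 = 20.6 s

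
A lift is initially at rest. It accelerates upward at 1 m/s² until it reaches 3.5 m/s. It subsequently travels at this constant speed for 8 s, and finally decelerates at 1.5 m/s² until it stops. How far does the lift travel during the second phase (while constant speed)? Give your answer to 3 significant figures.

Phase 1 (accelerating): v₀ = 0 m/s, a = 1 m/s².
v = v₀ + at → t = (3.5 − 0) / 1 = 3.50 s
v² = v₀² + 2aΔx → Δx = (3.5² − 0²)/(2·1) = 6.12 m

Phase 2 (constant speed): v₀ = 3.50 m/s, a = 0 m/s².
v = v₀ + at = 3.50 + (0)(8) = 3.50 m/s
Δx = v₀t + ½at² = 3.50·8 + 0.5·0·8² = 28.0 m
Distance in phase 2 = 28.0 m

28.0 m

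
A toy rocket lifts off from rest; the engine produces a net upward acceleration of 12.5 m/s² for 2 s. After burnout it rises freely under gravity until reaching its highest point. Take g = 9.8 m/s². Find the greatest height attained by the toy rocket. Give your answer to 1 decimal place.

Phase 1 (powered ascent): v₀ = 0 m/s, a = 12.5 m/s².
v = v₀ + at = 0 + (12.5)(2) = 25.0 m/s
Δx = v₀t + ½at² = 0·2 + 0.5·12.5·2² = 25.0 m

Phase 2 (coasting upward): v₀ = 25.0 m/s, a = -9.8 m/s².
v = v₀ + at → t = (0 − 25.0) / -9.8 = 2.55 s
v² = v₀² + 2aΔx → Δx = (0² − 25.0²)/(2·-9.8) = 31.9 m
Maximum height = 25.0 + 31.9 = 56.9 m

56.9 m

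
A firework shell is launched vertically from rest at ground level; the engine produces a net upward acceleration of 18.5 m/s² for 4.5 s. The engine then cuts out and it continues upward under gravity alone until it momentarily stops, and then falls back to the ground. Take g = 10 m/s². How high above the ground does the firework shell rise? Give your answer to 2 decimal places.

533.84 m

Phase 1 (powered ascent): v₀ = 0 m/s, a = 18.5 m/s².
v = v₀ + at = 0 + (18.5)(4.5) = 83.2 m/s
Δx = v₀t + ½at² = 0·4.5 + 0.5·18.5·4.5² = 187 m

Phase 2 (coasting upward): v₀ = 83.2 m/s, a = -10 m/s².
v = v₀ + at → t = (0 − 83.2) / -10 = 8.32 s
v² = v₀² + 2aΔx → Δx = (0² − 83.2²)/(2·-10) = 347 m
Maximum height = 187 + 347 = 534 m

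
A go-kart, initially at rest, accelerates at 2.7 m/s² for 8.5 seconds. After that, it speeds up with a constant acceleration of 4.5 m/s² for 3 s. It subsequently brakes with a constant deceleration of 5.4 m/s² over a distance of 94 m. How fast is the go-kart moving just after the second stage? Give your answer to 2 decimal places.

36.45 m/s

Phase 1 (accelerating): v₀ = 0 m/s, a = 2.7 m/s².
v = v₀ + at = 0 + (2.7)(8.5) = 23.0 m/s
Δx = v₀t + ½at² = 0·8.5 + 0.5·2.7·8.5² = 97.5 m

Phase 2 (accelerating): v₀ = 23.0 m/s, a = 4.5 m/s².
v = v₀ + at = 23.0 + (4.5)(3) = 36.5 m/s
Δx = v₀t + ½at² = 23.0·3 + 0.5·4.5·3² = 89.1 m
Speed at end of phase 2 = 36.5 m/s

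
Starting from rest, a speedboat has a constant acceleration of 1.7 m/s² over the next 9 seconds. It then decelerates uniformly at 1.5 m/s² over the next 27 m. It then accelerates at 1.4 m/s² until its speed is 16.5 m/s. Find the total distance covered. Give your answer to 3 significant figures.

Phase 1 (accelerating): v₀ = 0 m/s, a = 1.7 m/s².
v = v₀ + at = 0 + (1.7)(9) = 15.3 m/s
Δx = v₀t + ½at² = 0·9 + 0.5·1.7·9² = 68.8 m

Phase 2 (decelerating): v₀ = 15.3 m/s, a = -1.5 m/s².
v² = v₀² + 2aΔx = 15.3² + 2·-1.5·27 = 153 → v = 12.4 m/s
t = (v − v₀)/a = (12.4 − 15.3)/-1.5 = 1.95 s

Phase 3 (accelerating): v₀ = 12.4 m/s, a = 1.4 m/s².
v = v₀ + at → t = (16.5 − 12.4) / 1.4 = 2.95 s
v² = v₀² + 2aΔx → Δx = (16.5² − 12.4²)/(2·1.4) = 42.6 m
Total distance = 68.8 + 27.0 + 42.6 = 138 m

138 m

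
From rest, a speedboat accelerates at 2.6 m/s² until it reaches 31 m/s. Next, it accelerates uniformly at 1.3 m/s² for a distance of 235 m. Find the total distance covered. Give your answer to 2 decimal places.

Phase 1 (accelerating): v₀ = 0 m/s, a = 2.6 m/s².
v = v₀ + at → t = (31 − 0) / 2.6 = 11.9 s
v² = v₀² + 2aΔx → Δx = (31² − 0²)/(2·2.6) = 185 m

Phase 2 (accelerating): v₀ = 31.0 m/s, a = 1.3 m/s².
v² = v₀² + 2aΔx = 31.0² + 2·1.3·235 = 1570 → v = 39.6 m/s
t = (v − v₀)/a = (39.6 − 31.0)/1.3 = 6.65 s
Total distance = 185 + 235 = 420 m

419.81 m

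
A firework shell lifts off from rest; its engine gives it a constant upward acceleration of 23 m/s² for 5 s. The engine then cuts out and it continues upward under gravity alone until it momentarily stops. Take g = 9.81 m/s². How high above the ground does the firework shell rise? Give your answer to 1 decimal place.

961.6 m

Phase 1 (powered ascent): v₀ = 0 m/s, a = 23 m/s².
v = v₀ + at = 0 + (23)(5) = 115 m/s
Δx = v₀t + ½at² = 0·5 + 0.5·23·5² = 288 m

Phase 2 (coasting upward): v₀ = 115 m/s, a = -9.81 m/s².
v = v₀ + at → t = (0 − 115) / -9.81 = 11.7 s
v² = v₀² + 2aΔx → Δx = (0² − 115²)/(2·-9.81) = 674 m
Maximum height = 288 + 674 = 962 m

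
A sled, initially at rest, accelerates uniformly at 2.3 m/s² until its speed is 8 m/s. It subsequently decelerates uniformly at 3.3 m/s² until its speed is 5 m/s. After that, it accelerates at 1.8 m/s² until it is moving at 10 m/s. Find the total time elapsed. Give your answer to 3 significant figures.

Phase 1 (accelerating): v₀ = 0 m/s, a = 2.3 m/s².
v = v₀ + at → t = (8 − 0) / 2.3 = 3.48 s
v² = v₀² + 2aΔx → Δx = (8² − 0²)/(2·2.3) = 13.9 m

Phase 2 (decelerating): v₀ = 8.00 m/s, a = -3.3 m/s².
v = v₀ + at → t = (5 − 8.00) / -3.3 = 0.909 s
v² = v₀² + 2aΔx → Δx = (5² − 8.00²)/(2·-3.3) = 5.91 m

Phase 3 (accelerating): v₀ = 5.00 m/s, a = 1.8 m/s².
v = v₀ + at → t = (10 − 5.00) / 1.8 = 2.78 s
v² = v₀² + 2aΔx → Δx = (10² − 5.00²)/(2·1.8) = 20.8 m
Total time = 3.48 + 0.909 + 2.78 = 7.17 s

7.17 s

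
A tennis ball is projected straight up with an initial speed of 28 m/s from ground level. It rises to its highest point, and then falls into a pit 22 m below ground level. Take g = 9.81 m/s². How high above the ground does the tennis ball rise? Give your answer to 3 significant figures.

40.0 m

Phase 1 (rising): v₀ = 28.0 m/s, a = -9.81 m/s².
v = v₀ + at → t = (0 − 28.0) / -9.81 = 2.85 s
v² = v₀² + 2aΔx → Δx = (0² − 28.0²)/(2·-9.81) = 40.0 m
Maximum height = 40.0 m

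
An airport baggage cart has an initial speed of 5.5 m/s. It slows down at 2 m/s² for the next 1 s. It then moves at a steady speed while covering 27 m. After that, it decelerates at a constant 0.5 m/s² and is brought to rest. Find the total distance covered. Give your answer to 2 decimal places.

43.75 m

Phase 1 (decelerating): v₀ = 5.50 m/s, a = -2 m/s².
v = v₀ + at = 5.50 + (-2)(1) = 3.50 m/s
Δx = v₀t + ½at² = 5.50·1 + 0.5·-2·1² = 4.50 m

Phase 2 (constant speed): v₀ = 3.50 m/s, a = 0 m/s².
Constant speed: t = d/v = 27/3.50 = 7.71 s

Phase 3 (decelerating): v₀ = 3.50 m/s, a = -0.5 m/s².
v = v₀ + at → t = (0 − 3.50) / -0.5 = 7.00 s
v² = v₀² + 2aΔx → Δx = (0² − 3.50²)/(2·-0.5) = 12.2 m
Total distance = 4.50 + 27.0 + 12.2 = 43.8 m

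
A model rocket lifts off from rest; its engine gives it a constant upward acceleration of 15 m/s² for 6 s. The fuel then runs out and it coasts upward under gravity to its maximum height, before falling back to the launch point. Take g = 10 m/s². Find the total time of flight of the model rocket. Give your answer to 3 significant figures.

Phase 1 (powered ascent): v₀ = 0 m/s, a = 15 m/s².
v = v₀ + at = 0 + (15)(6) = 90.0 m/s
Δx = v₀t + ½at² = 0·6 + 0.5·15·6² = 270 m

Phase 2 (coasting upward): v₀ = 90.0 m/s, a = -10 m/s².
v = v₀ + at → t = (0 − 90.0) / -10 = 9.00 s
v² = v₀² + 2aΔx → Δx = (0² − 90.0²)/(2·-10) = 405 m

Phase 3 (free fall): v₀ = 0 m/s, a = -10 m/s².
Falls 675 m from rest: t = √(2·675/10) = 11.6 s; v = g·t = 116 m/s.
Total time = 6.00 + 9.00 + 11.6 = 26.6 s

26.6 s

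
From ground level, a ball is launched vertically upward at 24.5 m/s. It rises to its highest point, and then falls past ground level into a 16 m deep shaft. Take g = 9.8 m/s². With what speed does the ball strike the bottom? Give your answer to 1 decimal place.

30.2 m/s

Phase 1 (rising): v₀ = 24.5 m/s, a = -9.8 m/s².
v = v₀ + at → t = (0 − 24.5) / -9.8 = 2.50 s
v² = v₀² + 2aΔx → Δx = (0² − 24.5²)/(2·-9.8) = 30.6 m

Phase 2 (falling): v₀ = 0 m/s, a = -9.8 m/s².
Falls 46.6 m from rest: t = √(2·46.6/9.8) = 3.08 s; v = g·t = 30.2 m/s.
Final speed = 30.2 m/s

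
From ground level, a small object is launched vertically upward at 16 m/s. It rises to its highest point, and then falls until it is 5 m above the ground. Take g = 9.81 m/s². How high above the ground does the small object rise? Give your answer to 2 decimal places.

13.05 m

Phase 1 (rising): v₀ = 16.0 m/s, a = -9.81 m/s².
v = v₀ + at → t = (0 − 16.0) / -9.81 = 1.63 s
v² = v₀² + 2aΔx → Δx = (0² − 16.0²)/(2·-9.81) = 13.0 m
Maximum height = 13.0 m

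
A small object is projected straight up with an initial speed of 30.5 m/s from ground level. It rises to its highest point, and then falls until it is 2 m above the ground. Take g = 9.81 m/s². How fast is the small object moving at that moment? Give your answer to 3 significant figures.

Phase 1 (rising): v₀ = 30.5 m/s, a = -9.81 m/s².
v = v₀ + at → t = (0 − 30.5) / -9.81 = 3.11 s
v² = v₀² + 2aΔx → Δx = (0² − 30.5²)/(2·-9.81) = 47.4 m

Phase 2 (falling): v₀ = 0 m/s, a = -9.81 m/s².
Falls 45.4 m from rest: t = √(2·45.4/9.81) = 3.04 s; v = g·t = 29.8 m/s.
Final speed = 29.8 m/s

29.8 m/s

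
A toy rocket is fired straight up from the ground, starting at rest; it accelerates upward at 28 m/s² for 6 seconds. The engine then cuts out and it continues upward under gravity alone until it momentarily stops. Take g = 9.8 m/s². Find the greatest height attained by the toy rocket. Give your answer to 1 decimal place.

1944.0 m

Phase 1 (powered ascent): v₀ = 0 m/s, a = 28 m/s².
v = v₀ + at = 0 + (28)(6) = 168 m/s
Δx = v₀t + ½at² = 0·6 + 0.5·28·6² = 504 m

Phase 2 (coasting upward): v₀ = 168 m/s, a = -9.8 m/s².
v = v₀ + at → t = (0 − 168) / -9.8 = 17.1 s
v² = v₀² + 2aΔx → Δx = (0² − 168²)/(2·-9.8) = 1440 m
Maximum height = 504 + 1440 = 1940 m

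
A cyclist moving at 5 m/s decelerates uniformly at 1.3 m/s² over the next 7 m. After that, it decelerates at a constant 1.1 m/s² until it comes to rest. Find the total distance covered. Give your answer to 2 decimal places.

10.09 m

Phase 1 (decelerating): v₀ = 5.00 m/s, a = -1.3 m/s².
v² = v₀² + 2aΔx = 5.00² + 2·-1.3·7 = 6.80 → v = 2.61 m/s
t = (v − v₀)/a = (2.61 − 5.00)/-1.3 = 1.84 s

Phase 2 (decelerating): v₀ = 2.61 m/s, a = -1.1 m/s².
v = v₀ + at → t = (0 − 2.61) / -1.1 = 2.37 s
v² = v₀² + 2aΔx → Δx = (0² − 2.61²)/(2·-1.1) = 3.09 m
Total distance = 7.00 + 3.09 = 10.1 m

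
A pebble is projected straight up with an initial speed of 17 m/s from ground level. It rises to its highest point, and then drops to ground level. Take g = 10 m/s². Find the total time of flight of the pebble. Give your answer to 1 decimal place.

Phase 1 (rising): v₀ = 17.0 m/s, a = -10 m/s².
v = v₀ + at → t = (0 − 17.0) / -10 = 1.70 s
v² = v₀² + 2aΔx → Δx = (0² − 17.0²)/(2·-10) = 14.4 m

Phase 2 (falling): v₀ = 0 m/s, a = -10 m/s².
Falls 14.4 m from rest: t = √(2·14.4/10) = 1.70 s; v = g·t = 17.0 m/s.
Total time = 1.70 + 1.70 = 3.40 s

3.4 s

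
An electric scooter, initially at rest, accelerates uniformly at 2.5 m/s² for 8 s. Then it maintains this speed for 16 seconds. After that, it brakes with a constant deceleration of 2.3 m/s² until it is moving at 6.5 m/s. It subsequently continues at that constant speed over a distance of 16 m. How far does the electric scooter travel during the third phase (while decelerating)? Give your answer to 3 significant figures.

77.8 m

Phase 1 (accelerating): v₀ = 0 m/s, a = 2.5 m/s².
v = v₀ + at = 0 + (2.5)(8) = 20.0 m/s
Δx = v₀t + ½at² = 0·8 + 0.5·2.5·8² = 80.0 m

Phase 2 (constant speed): v₀ = 20.0 m/s, a = 0 m/s².
v = v₀ + at = 20.0 + (0)(16) = 20.0 m/s
Δx = v₀t + ½at² = 20.0·16 + 0.5·0·16² = 320 m

Phase 3 (decelerating): v₀ = 20.0 m/s, a = -2.3 m/s².
v = v₀ + at → t = (6.5 − 20.0) / -2.3 = 5.87 s
v² = v₀² + 2aΔx → Δx = (6.5² − 20.0²)/(2·-2.3) = 77.8 m
Distance in phase 3 = 77.8 m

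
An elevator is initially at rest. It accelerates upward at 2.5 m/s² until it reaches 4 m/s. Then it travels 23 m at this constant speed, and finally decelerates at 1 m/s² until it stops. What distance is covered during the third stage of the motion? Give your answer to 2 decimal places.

8.00 m

Phase 1 (accelerating): v₀ = 0 m/s, a = 2.5 m/s².
v = v₀ + at → t = (4 − 0) / 2.5 = 1.60 s
v² = v₀² + 2aΔx → Δx = (4² − 0²)/(2·2.5) = 3.20 m

Phase 2 (constant speed): v₀ = 4.00 m/s, a = 0 m/s².
Constant speed: t = d/v = 23/4.00 = 5.75 s

Phase 3 (decelerating): v₀ = 4.00 m/s, a = -1 m/s².
v = v₀ + at → t = (0 − 4.00) / -1 = 4.00 s
v² = v₀² + 2aΔx → Δx = (0² − 4.00²)/(2·-1) = 8.00 m
Distance in phase 3 = 8.00 m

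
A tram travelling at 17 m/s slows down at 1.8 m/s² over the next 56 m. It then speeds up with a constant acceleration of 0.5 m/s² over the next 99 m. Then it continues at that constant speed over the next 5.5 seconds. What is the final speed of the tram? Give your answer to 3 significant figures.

13.7 m/s

Phase 1 (decelerating): v₀ = 17.0 m/s, a = -1.8 m/s².
v² = v₀² + 2aΔx = 17.0² + 2·-1.8·56 = 87.4 → v = 9.35 m/s
t = (v − v₀)/a = (9.35 − 17.0)/-1.8 = 4.25 s

Phase 2 (accelerating): v₀ = 9.35 m/s, a = 0.5 m/s².
v² = v₀² + 2aΔx = 9.35² + 2·0.5·99 = 186 → v = 13.7 m/s
t = (v − v₀)/a = (13.7 − 9.35)/0.5 = 8.61 s

Phase 3 (constant speed): v₀ = 13.7 m/s, a = 0 m/s².
v = v₀ + at = 13.7 + (0)(5.5) = 13.7 m/s
Δx = v₀t + ½at² = 13.7·5.5 + 0.5·0·5.5² = 75.1 m
Final speed = 13.7 m/s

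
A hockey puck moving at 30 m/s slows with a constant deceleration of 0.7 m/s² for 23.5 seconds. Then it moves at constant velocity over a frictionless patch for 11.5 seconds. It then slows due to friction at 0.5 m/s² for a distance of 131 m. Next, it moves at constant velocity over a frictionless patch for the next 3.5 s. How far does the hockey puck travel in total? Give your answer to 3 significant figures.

Phase 1 (decelerating): v₀ = 30.0 m/s, a = -0.7 m/s².
v = v₀ + at = 30.0 + (-0.7)(23.5) = 13.6 m/s
Δx = v₀t + ½at² = 30.0·23.5 + 0.5·-0.7·23.5² = 512 m

Phase 2 (constant speed): v₀ = 13.6 m/s, a = 0 m/s².
v = v₀ + at = 13.6 + (0)(11.5) = 13.6 m/s
Δx = v₀t + ½at² = 13.6·11.5 + 0.5·0·11.5² = 156 m

Phase 3 (decelerating): v₀ = 13.6 m/s, a = -0.5 m/s².
v² = v₀² + 2aΔx = 13.6² + 2·-0.5·131 = 52.6 → v = 7.25 m/s
t = (v − v₀)/a = (7.25 − 13.6)/-0.5 = 12.6 s

Phase 4 (constant speed): v₀ = 7.25 m/s, a = 0 m/s².
v = v₀ + at = 7.25 + (0)(3.5) = 7.25 m/s
Δx = v₀t + ½at² = 7.25·3.5 + 0.5·0·3.5² = 25.4 m
Total distance = 512 + 156 + 131 + 25.4 = 824 m

824 m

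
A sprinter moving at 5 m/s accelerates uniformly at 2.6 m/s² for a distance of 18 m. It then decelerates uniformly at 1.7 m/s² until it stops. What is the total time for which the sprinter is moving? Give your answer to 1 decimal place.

Phase 1 (accelerating): v₀ = 5.00 m/s, a = 2.6 m/s².
v² = v₀² + 2aΔx = 5.00² + 2·2.6·18 = 119 → v = 10.9 m/s
t = (v − v₀)/a = (10.9 − 5.00)/2.6 = 2.27 s

Phase 2 (decelerating): v₀ = 10.9 m/s, a = -1.7 m/s².
v = v₀ + at → t = (0 − 10.9) / -1.7 = 6.41 s
v² = v₀² + 2aΔx → Δx = (0² − 10.9²)/(2·-1.7) = 34.9 m
Total time = 2.27 + 6.41 = 8.67 s

8.7 s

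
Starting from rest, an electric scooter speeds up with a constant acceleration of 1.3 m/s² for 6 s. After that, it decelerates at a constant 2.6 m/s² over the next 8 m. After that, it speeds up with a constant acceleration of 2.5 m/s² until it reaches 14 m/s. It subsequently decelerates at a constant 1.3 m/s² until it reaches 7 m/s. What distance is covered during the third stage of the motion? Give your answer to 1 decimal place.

Phase 1 (accelerating): v₀ = 0 m/s, a = 1.3 m/s².
v = v₀ + at = 0 + (1.3)(6) = 7.80 m/s
Δx = v₀t + ½at² = 0·6 + 0.5·1.3·6² = 23.4 m

Phase 2 (decelerating): v₀ = 7.80 m/s, a = -2.6 m/s².
v² = v₀² + 2aΔx = 7.80² + 2·-2.6·8 = 19.2 → v = 4.39 m/s
t = (v − v₀)/a = (4.39 − 7.80)/-2.6 = 1.31 s

Phase 3 (accelerating): v₀ = 4.39 m/s, a = 2.5 m/s².
v = v₀ + at → t = (14 − 4.39) / 2.5 = 3.85 s
v² = v₀² + 2aΔx → Δx = (14² − 4.39²)/(2·2.5) = 35.4 m
Distance in phase 3 = 35.4 m

35.4 m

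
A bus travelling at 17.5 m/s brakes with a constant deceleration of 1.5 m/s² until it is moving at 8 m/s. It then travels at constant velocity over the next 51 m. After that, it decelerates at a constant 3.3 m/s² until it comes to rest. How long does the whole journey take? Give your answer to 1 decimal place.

15.1 s

Phase 1 (decelerating): v₀ = 17.5 m/s, a = -1.5 m/s².
v = v₀ + at → t = (8 − 17.5) / -1.5 = 6.33 s
v² = v₀² + 2aΔx → Δx = (8² − 17.5²)/(2·-1.5) = 80.8 m

Phase 2 (constant speed): v₀ = 8.00 m/s, a = 0 m/s².
Constant speed: t = d/v = 51/8.00 = 6.38 s

Phase 3 (decelerating): v₀ = 8.00 m/s, a = -3.3 m/s².
v = v₀ + at → t = (0 − 8.00) / -3.3 = 2.42 s
v² = v₀² + 2aΔx → Δx = (0² − 8.00²)/(2·-3.3) = 9.70 m
Total time = 6.33 + 6.38 + 2.42 = 15.1 s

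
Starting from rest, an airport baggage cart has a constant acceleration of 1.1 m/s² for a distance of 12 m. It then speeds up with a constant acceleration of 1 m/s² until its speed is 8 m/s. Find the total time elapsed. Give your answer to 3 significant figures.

Phase 1 (accelerating): v₀ = 0 m/s, a = 1.1 m/s².
v² = v₀² + 2aΔx = 0² + 2·1.1·12 = 26.4 → v = 5.14 m/s
t = (v − v₀)/a = (5.14 − 0)/1.1 = 4.67 s

Phase 2 (accelerating): v₀ = 5.14 m/s, a = 1 m/s².
v = v₀ + at → t = (8 − 5.14) / 1 = 2.86 s
v² = v₀² + 2aΔx → Δx = (8² − 5.14²)/(2·1) = 18.8 m
Total time = 4.67 + 2.86 = 7.53 s

7.53 s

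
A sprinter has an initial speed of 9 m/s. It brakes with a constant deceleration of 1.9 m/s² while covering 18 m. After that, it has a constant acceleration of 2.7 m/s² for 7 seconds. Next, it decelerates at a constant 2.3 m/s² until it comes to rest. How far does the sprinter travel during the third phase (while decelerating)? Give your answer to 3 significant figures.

Phase 1 (decelerating): v₀ = 9.00 m/s, a = -1.9 m/s².
v² = v₀² + 2aΔx = 9.00² + 2·-1.9·18 = 12.6 → v = 3.55 m/s
t = (v − v₀)/a = (3.55 − 9.00)/-1.9 = 2.87 s

Phase 2 (accelerating): v₀ = 3.55 m/s, a = 2.7 m/s².
v = v₀ + at = 3.55 + (2.7)(7) = 22.4 m/s
Δx = v₀t + ½at² = 3.55·7 + 0.5·2.7·7² = 91.0 m

Phase 3 (decelerating): v₀ = 22.4 m/s, a = -2.3 m/s².
v = v₀ + at → t = (0 − 22.4) / -2.3 = 9.76 s
v² = v₀² + 2aΔx → Δx = (0² − 22.4²)/(2·-2.3) = 110 m
Distance in phase 3 = 110 m

110 m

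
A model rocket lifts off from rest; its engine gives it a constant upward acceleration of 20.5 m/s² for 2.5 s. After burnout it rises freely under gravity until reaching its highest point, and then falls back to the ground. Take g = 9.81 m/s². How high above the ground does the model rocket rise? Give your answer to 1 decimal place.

197.9 m

Phase 1 (powered ascent): v₀ = 0 m/s, a = 20.5 m/s².
v = v₀ + at = 0 + (20.5)(2.5) = 51.2 m/s
Δx = v₀t + ½at² = 0·2.5 + 0.5·20.5·2.5² = 64.1 m

Phase 2 (coasting upward): v₀ = 51.2 m/s, a = -9.81 m/s².
v = v₀ + at → t = (0 − 51.2) / -9.81 = 5.22 s
v² = v₀² + 2aΔx → Δx = (0² − 51.2²)/(2·-9.81) = 134 m
Maximum height = 64.1 + 134 = 198 m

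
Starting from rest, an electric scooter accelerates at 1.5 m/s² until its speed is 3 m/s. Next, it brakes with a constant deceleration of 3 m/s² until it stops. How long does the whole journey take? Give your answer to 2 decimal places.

3.00 s

Phase 1 (accelerating): v₀ = 0 m/s, a = 1.5 m/s².
v = v₀ + at → t = (3 − 0) / 1.5 = 2.00 s
v² = v₀² + 2aΔx → Δx = (3² − 0²)/(2·1.5) = 3.00 m

Phase 2 (decelerating): v₀ = 3.00 m/s, a = -3 m/s².
v = v₀ + at → t = (0 − 3.00) / -3 = 1.00 s
v² = v₀² + 2aΔx → Δx = (0² − 3.00²)/(2·-3) = 1.50 m
Total time = 2.00 + 1.00 = 3.00 s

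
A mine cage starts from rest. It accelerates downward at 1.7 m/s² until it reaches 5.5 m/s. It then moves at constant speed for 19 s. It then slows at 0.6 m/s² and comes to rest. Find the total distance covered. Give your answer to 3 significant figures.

Phase 1 (accelerating): v₀ = 0 m/s, a = 1.7 m/s².
v = v₀ + at → t = (5.5 − 0) / 1.7 = 3.24 s
v² = v₀² + 2aΔx → Δx = (5.5² − 0²)/(2·1.7) = 8.90 m

Phase 2 (constant speed): v₀ = 5.50 m/s, a = 0 m/s².
v = v₀ + at = 5.50 + (0)(19) = 5.50 m/s
Δx = v₀t + ½at² = 5.50·19 + 0.5·0·19² = 104 m

Phase 3 (decelerating): v₀ = 5.50 m/s, a = -0.6 m/s².
v = v₀ + at → t = (0 − 5.50) / -0.6 = 9.17 s
v² = v₀² + 2aΔx → Δx = (0² − 5.50²)/(2·-0.6) = 25.2 m
Total distance = 8.90 + 104 + 25.2 = 139 m

139 m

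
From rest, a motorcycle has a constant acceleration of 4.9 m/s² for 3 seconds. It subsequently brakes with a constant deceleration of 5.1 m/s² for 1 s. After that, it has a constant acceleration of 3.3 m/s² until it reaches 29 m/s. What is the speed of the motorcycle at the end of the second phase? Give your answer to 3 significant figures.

Phase 1 (accelerating): v₀ = 0 m/s, a = 4.9 m/s².
v = v₀ + at = 0 + (4.9)(3) = 14.7 m/s
Δx = v₀t + ½at² = 0·3 + 0.5·4.9·3² = 22.1 m

Phase 2 (decelerating): v₀ = 14.7 m/s, a = -5.1 m/s².
v = v₀ + at = 14.7 + (-5.1)(1) = 9.60 m/s
Δx = v₀t + ½at² = 14.7·1 + 0.5·-5.1·1² = 12.2 m
Speed at end of phase 2 = 9.60 m/s

9.60 m/s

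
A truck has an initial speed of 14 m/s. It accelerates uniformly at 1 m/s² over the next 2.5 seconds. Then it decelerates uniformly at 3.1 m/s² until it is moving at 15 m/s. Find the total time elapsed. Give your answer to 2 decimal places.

2.98 s

Phase 1 (accelerating): v₀ = 14.0 m/s, a = 1 m/s².
v = v₀ + at = 14.0 + (1)(2.5) = 16.5 m/s
Δx = v₀t + ½at² = 14.0·2.5 + 0.5·1·2.5² = 38.1 m

Phase 2 (decelerating): v₀ = 16.5 m/s, a = -3.1 m/s².
v = v₀ + at → t = (15 − 16.5) / -3.1 = 0.484 s
v² = v₀² + 2aΔx → Δx = (15² − 16.5²)/(2·-3.1) = 7.62 m
Total time = 2.50 + 0.484 = 2.98 s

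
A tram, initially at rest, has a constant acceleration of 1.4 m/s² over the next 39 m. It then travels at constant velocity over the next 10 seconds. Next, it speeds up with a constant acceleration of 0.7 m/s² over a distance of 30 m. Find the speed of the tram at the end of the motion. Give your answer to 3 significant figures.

Phase 1 (accelerating): v₀ = 0 m/s, a = 1.4 m/s².
v² = v₀² + 2aΔx = 0² + 2·1.4·39 = 109 → v = 10.4 m/s
t = (v − v₀)/a = (10.4 − 0)/1.4 = 7.46 s

Phase 2 (constant speed): v₀ = 10.4 m/s, a = 0 m/s².
v = v₀ + at = 10.4 + (0)(10) = 10.4 m/s
Δx = v₀t + ½at² = 10.4·10 + 0.5·0·10² = 104 m

Phase 3 (accelerating): v₀ = 10.4 m/s, a = 0.7 m/s².
v² = v₀² + 2aΔx = 10.4² + 2·0.7·30 = 151 → v = 12.3 m/s
t = (v − v₀)/a = (12.3 − 10.4)/0.7 = 2.64 s
Final speed = 12.3 m/s

12.3 m/s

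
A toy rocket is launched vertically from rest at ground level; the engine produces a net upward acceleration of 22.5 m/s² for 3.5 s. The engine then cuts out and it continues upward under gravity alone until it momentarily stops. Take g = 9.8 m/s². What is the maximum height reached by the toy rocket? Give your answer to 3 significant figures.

454 m

Phase 1 (powered ascent): v₀ = 0 m/s, a = 22.5 m/s².
v = v₀ + at = 0 + (22.5)(3.5) = 78.8 m/s
Δx = v₀t + ½at² = 0·3.5 + 0.5·22.5·3.5² = 138 m

Phase 2 (coasting upward): v₀ = 78.8 m/s, a = -9.8 m/s².
v = v₀ + at → t = (0 − 78.8) / -9.8 = 8.04 s
v² = v₀² + 2aΔx → Δx = (0² − 78.8²)/(2·-9.8) = 316 m
Maximum height = 138 + 316 = 454 m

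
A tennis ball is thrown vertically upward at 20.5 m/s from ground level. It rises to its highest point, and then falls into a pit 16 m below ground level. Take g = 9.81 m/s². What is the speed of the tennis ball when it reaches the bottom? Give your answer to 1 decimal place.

27.1 m/s

Phase 1 (rising): v₀ = 20.5 m/s, a = -9.81 m/s².
v = v₀ + at → t = (0 − 20.5) / -9.81 = 2.09 s
v² = v₀² + 2aΔx → Δx = (0² − 20.5²)/(2·-9.81) = 21.4 m

Phase 2 (falling): v₀ = 0 m/s, a = -9.81 m/s².
Falls 37.4 m from rest: t = √(2·37.4/9.81) = 2.76 s; v = g·t = 27.1 m/s.
Final speed = 27.1 m/s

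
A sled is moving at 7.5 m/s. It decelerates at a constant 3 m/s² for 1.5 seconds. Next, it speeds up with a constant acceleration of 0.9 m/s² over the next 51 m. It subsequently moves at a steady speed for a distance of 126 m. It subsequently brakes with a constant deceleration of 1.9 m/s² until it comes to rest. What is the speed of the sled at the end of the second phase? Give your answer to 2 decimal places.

Phase 1 (decelerating): v₀ = 7.50 m/s, a = -3 m/s².
v = v₀ + at = 7.50 + (-3)(1.5) = 3.00 m/s
Δx = v₀t + ½at² = 7.50·1.5 + 0.5·-3·1.5² = 7.88 m

Phase 2 (accelerating): v₀ = 3.00 m/s, a = 0.9 m/s².
v² = v₀² + 2aΔx = 3.00² + 2·0.9·51 = 101 → v = 10.0 m/s
t = (v − v₀)/a = (10.0 − 3.00)/0.9 = 7.82 s
Speed at end of phase 2 = 10.0 m/s

10.04 m/s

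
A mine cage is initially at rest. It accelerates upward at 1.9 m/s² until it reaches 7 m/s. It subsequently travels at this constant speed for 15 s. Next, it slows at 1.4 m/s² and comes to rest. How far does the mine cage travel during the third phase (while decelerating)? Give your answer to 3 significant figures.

Phase 1 (accelerating): v₀ = 0 m/s, a = 1.9 m/s².
v = v₀ + at → t = (7 − 0) / 1.9 = 3.68 s
v² = v₀² + 2aΔx → Δx = (7² − 0²)/(2·1.9) = 12.9 m

Phase 2 (constant speed): v₀ = 7.00 m/s, a = 0 m/s².
v = v₀ + at = 7.00 + (0)(15) = 7.00 m/s
Δx = v₀t + ½at² = 7.00·15 + 0.5·0·15² = 105 m

Phase 3 (decelerating): v₀ = 7.00 m/s, a = -1.4 m/s².
v = v₀ + at → t = (0 − 7.00) / -1.4 = 5.00 s
v² = v₀² + 2aΔx → Δx = (0² − 7.00²)/(2·-1.4) = 17.5 m
Distance in phase 3 = 17.5 m

17.5 m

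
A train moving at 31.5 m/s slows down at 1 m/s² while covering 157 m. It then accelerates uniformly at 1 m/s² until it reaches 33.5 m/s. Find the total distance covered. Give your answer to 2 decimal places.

379.00 m

Phase 1 (decelerating): v₀ = 31.5 m/s, a = -1 m/s².
v² = v₀² + 2aΔx = 31.5² + 2·-1·157 = 678 → v = 26.0 m/s
t = (v − v₀)/a = (26.0 − 31.5)/-1 = 5.46 s

Phase 2 (accelerating): v₀ = 26.0 m/s, a = 1 m/s².
v = v₀ + at → t = (33.5 − 26.0) / 1 = 7.46 s
v² = v₀² + 2aΔx → Δx = (33.5² − 26.0²)/(2·1) = 222 m
Total distance = 157 + 222 = 379 m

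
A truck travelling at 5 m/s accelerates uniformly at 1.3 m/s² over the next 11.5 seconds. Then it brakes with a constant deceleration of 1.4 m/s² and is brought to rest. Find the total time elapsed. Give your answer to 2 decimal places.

Phase 1 (accelerating): v₀ = 5.00 m/s, a = 1.3 m/s².
v = v₀ + at = 5.00 + (1.3)(11.5) = 20.0 m/s
Δx = v₀t + ½at² = 5.00·11.5 + 0.5·1.3·11.5² = 143 m

Phase 2 (decelerating): v₀ = 20.0 m/s, a = -1.4 m/s².
v = v₀ + at → t = (0 − 20.0) / -1.4 = 14.3 s
v² = v₀² + 2aΔx → Δx = (0² − 20.0²)/(2·-1.4) = 142 m
Total time = 11.5 + 14.3 = 25.8 s

25.75 s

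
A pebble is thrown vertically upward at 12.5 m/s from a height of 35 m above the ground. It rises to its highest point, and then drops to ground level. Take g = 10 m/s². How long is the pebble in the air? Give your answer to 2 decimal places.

4.18 s

Phase 1 (rising): v₀ = 12.5 m/s, a = -10 m/s².
v = v₀ + at → t = (0 − 12.5) / -10 = 1.25 s
v² = v₀² + 2aΔx → Δx = (0² − 12.5²)/(2·-10) = 7.81 m

Phase 2 (falling): v₀ = 0 m/s, a = -10 m/s².
Falls 42.8 m from rest: t = √(2·42.8/10) = 2.93 s; v = g·t = 29.3 m/s.
Total time = 1.25 + 2.93 = 4.18 s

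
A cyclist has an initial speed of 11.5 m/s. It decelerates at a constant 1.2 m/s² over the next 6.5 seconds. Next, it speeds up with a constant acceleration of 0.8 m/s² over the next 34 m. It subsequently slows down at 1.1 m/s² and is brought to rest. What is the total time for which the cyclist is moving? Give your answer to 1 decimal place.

19.7 s

Phase 1 (decelerating): v₀ = 11.5 m/s, a = -1.2 m/s².
v = v₀ + at = 11.5 + (-1.2)(6.5) = 3.70 m/s
Δx = v₀t + ½at² = 11.5·6.5 + 0.5·-1.2·6.5² = 49.4 m

Phase 2 (accelerating): v₀ = 3.70 m/s, a = 0.8 m/s².
v² = v₀² + 2aΔx = 3.70² + 2·0.8·34 = 68.1 → v = 8.25 m/s
t = (v − v₀)/a = (8.25 − 3.70)/0.8 = 5.69 s

Phase 3 (decelerating): v₀ = 8.25 m/s, a = -1.1 m/s².
v = v₀ + at → t = (0 − 8.25) / -1.1 = 7.50 s
v² = v₀² + 2aΔx → Δx = (0² − 8.25²)/(2·-1.1) = 31.0 m
Total time = 6.50 + 5.69 + 7.50 = 19.7 s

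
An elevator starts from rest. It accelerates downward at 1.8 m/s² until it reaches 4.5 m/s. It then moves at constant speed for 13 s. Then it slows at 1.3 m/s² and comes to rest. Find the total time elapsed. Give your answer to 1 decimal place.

19.0 s

Phase 1 (accelerating): v₀ = 0 m/s, a = 1.8 m/s².
v = v₀ + at → t = (4.5 − 0) / 1.8 = 2.50 s
v² = v₀² + 2aΔx → Δx = (4.5² − 0²)/(2·1.8) = 5.62 m

Phase 2 (constant speed): v₀ = 4.50 m/s, a = 0 m/s².
v = v₀ + at = 4.50 + (0)(13) = 4.50 m/s
Δx = v₀t + ½at² = 4.50·13 + 0.5·0·13² = 58.5 m

Phase 3 (decelerating): v₀ = 4.50 m/s, a = -1.3 m/s².
v = v₀ + at → t = (0 − 4.50) / -1.3 = 3.46 s
v² = v₀² + 2aΔx → Δx = (0² − 4.50²)/(2·-1.3) = 7.79 m
Total time = 2.50 + 13.0 + 3.46 = 19.0 s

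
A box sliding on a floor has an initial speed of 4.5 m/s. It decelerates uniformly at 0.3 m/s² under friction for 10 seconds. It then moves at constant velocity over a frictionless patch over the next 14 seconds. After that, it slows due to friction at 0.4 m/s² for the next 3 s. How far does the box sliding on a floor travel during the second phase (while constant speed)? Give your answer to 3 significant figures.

Phase 1 (decelerating): v₀ = 4.50 m/s, a = -0.3 m/s².
v = v₀ + at = 4.50 + (-0.3)(10) = 1.50 m/s
Δx = v₀t + ½at² = 4.50·10 + 0.5·-0.3·10² = 30.0 m

Phase 2 (constant speed): v₀ = 1.50 m/s, a = 0 m/s².
v = v₀ + at = 1.50 + (0)(14) = 1.50 m/s
Δx = v₀t + ½at² = 1.50·14 + 0.5·0·14² = 21.0 m
Distance in phase 2 = 21.0 m

21.0 m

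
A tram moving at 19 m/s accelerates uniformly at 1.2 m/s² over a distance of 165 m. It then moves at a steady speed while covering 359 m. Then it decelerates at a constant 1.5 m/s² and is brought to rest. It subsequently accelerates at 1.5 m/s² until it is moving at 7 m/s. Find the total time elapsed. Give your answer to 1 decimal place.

Phase 1 (accelerating): v₀ = 19.0 m/s, a = 1.2 m/s².
v² = v₀² + 2aΔx = 19.0² + 2·1.2·165 = 757 → v = 27.5 m/s
t = (v − v₀)/a = (27.5 − 19.0)/1.2 = 7.09 s

Phase 2 (constant speed): v₀ = 27.5 m/s, a = 0 m/s².
Constant speed: t = d/v = 359/27.5 = 13.0 s

Phase 3 (decelerating): v₀ = 27.5 m/s, a = -1.5 m/s².
v = v₀ + at → t = (0 − 27.5) / -1.5 = 18.3 s
v² = v₀² + 2aΔx → Δx = (0² − 27.5²)/(2·-1.5) = 252 m

Phase 4 (accelerating): v₀ = 0 m/s, a = 1.5 m/s².
v = v₀ + at → t = (7 − 0) / 1.5 = 4.67 s
v² = v₀² + 2aΔx → Δx = (7² − 0²)/(2·1.5) = 16.3 m
Total time = 7.09 + 13.0 + 18.3 + 4.67 = 43.2 s

43.2 s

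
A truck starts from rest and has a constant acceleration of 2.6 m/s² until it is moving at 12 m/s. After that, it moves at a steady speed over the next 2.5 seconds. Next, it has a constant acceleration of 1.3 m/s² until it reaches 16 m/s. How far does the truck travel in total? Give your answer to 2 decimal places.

Phase 1 (accelerating): v₀ = 0 m/s, a = 2.6 m/s².
v = v₀ + at → t = (12 − 0) / 2.6 = 4.62 s
v² = v₀² + 2aΔx → Δx = (12² − 0²)/(2·2.6) = 27.7 m

Phase 2 (constant speed): v₀ = 12.0 m/s, a = 0 m/s².
v = v₀ + at = 12.0 + (0)(2.5) = 12.0 m/s
Δx = v₀t + ½at² = 12.0·2.5 + 0.5·0·2.5² = 30.0 m

Phase 3 (accelerating): v₀ = 12.0 m/s, a = 1.3 m/s².
v = v₀ + at → t = (16 − 12.0) / 1.3 = 3.08 s
v² = v₀² + 2aΔx → Δx = (16² − 12.0²)/(2·1.3) = 43.1 m
Total distance = 27.7 + 30.0 + 43.1 = 101 m

100.77 m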